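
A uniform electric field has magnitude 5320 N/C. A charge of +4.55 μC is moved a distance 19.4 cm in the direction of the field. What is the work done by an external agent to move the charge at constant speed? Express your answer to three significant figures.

The potential change for a displacement 19.4 cm in the direction of the field is ΔV = −Ed = -1030 V.
W_ext = qΔV = -4.70×10⁻³ J.

-4.70×10⁻³ J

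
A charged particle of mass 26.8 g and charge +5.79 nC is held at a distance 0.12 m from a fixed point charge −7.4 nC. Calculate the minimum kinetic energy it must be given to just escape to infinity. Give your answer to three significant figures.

To just escape, total mechanical energy must reach zero at infinity: ½mv²_min + U = 0, so ½mv²_min = −U = |kQq|/r.
|U| = |kQq|/r = (8.99×10⁹ N·m²/C²)(7.40×10⁻⁹)(5.79×10⁻⁹)/(0.120) = 3.21×10⁻⁶ J.

3.21×10⁻⁶ J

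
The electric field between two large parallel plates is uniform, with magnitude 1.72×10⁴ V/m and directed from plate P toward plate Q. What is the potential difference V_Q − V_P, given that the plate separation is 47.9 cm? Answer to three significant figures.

-8240 V

In a uniform field, potential decreases in the direction of E: ΔV = −E·d for a displacement d parallel to E.
Going from P to Q is a displacement of 47.9 cm along the field, so V_Q − V_P = −Ed = -8240 V.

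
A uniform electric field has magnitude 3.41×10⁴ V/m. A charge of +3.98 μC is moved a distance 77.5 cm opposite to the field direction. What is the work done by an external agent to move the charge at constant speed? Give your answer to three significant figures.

The potential change for a displacement 77.5 cm opposite to the field direction is ΔV = +Ed = 2.64×10⁴ V.
W_ext = qΔV = 0.105 J.

0.105 J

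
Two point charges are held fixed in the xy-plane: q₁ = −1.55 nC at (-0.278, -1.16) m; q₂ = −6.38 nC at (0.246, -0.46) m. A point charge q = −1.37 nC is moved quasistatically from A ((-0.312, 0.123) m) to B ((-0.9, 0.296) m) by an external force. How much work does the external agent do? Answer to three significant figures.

-4.30×10⁻⁸ J

For quasistatic motion the external work equals the change in potential energy: W_ext = qΔV = q(V_B − V_A).
At A: distances to the source charges are 1.28 m, 0.807 m; V_A = Σ kqᵢ/rᵢ = -81.9 V.
At B: distances to the source charges are 1.58 m, 1.37 m; V_B = Σ kqᵢ/rᵢ = -50.6 V.
ΔV = V_B − V_A = 31.4 V.
W_ext = qΔV = (-1.37×10⁻⁹ C)(31.4 V) = -4.30×10⁻⁸ J.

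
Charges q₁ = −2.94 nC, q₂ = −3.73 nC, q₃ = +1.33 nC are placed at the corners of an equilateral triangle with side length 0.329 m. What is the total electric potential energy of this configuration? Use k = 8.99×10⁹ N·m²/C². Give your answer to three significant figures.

5.72×10⁻⁸ J

The work to assemble the configuration equals its total potential energy, U = Σ kqᵢqⱼ/rᵢⱼ over all pairs.
All three pair separations equal the side length, 0.329 m.
U = (3.00×10⁻⁷) + (-1.07×10⁻⁷) + (-1.36×10⁻⁷) = 5.72×10⁻⁸ J.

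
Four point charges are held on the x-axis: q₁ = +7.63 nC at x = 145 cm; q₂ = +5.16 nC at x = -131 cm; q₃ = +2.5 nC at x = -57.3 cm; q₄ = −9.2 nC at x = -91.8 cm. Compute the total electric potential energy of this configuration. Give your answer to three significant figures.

-1.58×10⁻⁶ J

The assembly work is the sum of pairwise potential energies, U = Σ_{i<j} kqᵢqⱼ/rᵢⱼ.
Pair separations: r₁₂ = 2.76 m, r₁₃ = 2.02 m, r₁₄ = 2.37 m, r₂₃ = 0.737 m, r₂₄ = 0.392 m, r₃₄ = 0.345 m.
Summing all 6 pair terms gives U = -1.58×10⁻⁶ J.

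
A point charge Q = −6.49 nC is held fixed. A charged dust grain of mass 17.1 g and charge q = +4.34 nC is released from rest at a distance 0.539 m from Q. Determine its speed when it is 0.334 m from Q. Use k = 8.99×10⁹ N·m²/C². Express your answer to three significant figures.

5.81×10⁻³ m/s

Only the electrostatic force acts, so mechanical energy is conserved: ½mv² = U₁ − U₂ = kQq(1/r₁ − 1/r₂).
U₁ − U₂ = (8.99×10⁹ N·m²/C²)(-6.49×10⁻⁹ C)(4.34×10⁻⁹ C)(1/0.539 − 1/0.334) = 2.88×10⁻⁷ J.
v = √(2·2.88×10⁻⁷/0.0171) = 5.81×10⁻³ m/s.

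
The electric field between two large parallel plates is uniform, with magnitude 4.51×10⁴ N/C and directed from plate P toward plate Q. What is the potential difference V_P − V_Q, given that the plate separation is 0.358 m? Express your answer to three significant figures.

In a uniform field, potential decreases in the direction of E: ΔV = −E·d for a displacement d parallel to E.
Going from Q to P is a displacement of 0.358 m opposite to the field, so V_P − V_Q = +Ed = 1.61×10⁴ V.

1.61×10⁴ V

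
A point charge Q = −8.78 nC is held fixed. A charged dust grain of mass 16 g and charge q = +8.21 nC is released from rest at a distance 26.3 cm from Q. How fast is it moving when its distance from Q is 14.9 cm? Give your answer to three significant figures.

0.0154 m/s

Only the electrostatic force acts, so mechanical energy is conserved: ½mv² = U₁ − U₂ = kQq(1/r₁ − 1/r₂).
U₁ − U₂ = (8.99×10⁹ N·m²/C²)(-8.78×10⁻⁹ C)(8.21×10⁻⁹ C)(1/0.263 − 1/0.149) = 1.89×10⁻⁶ J.
v = √(2·1.89×10⁻⁶/0.0160) = 0.0154 m/s.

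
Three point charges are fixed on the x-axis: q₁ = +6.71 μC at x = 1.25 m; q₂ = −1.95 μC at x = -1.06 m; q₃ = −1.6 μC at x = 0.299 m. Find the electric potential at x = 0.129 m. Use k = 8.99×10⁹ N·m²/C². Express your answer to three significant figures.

The total potential is the scalar sum of each charge's contribution, V = Σ kqᵢ/rᵢ.
Distances from the field point to each charge: r₁ = 1.12 m, r₂ = 1.19 m, r₃ = 0.170 m.
V = k[(6.71×10⁻⁶)/(1.12) + (-1.95×10⁻⁶)/(1.19) + (-1.60×10⁻⁶)/(0.170)] = -4.55×10⁴ V.

-4.55×10⁴ V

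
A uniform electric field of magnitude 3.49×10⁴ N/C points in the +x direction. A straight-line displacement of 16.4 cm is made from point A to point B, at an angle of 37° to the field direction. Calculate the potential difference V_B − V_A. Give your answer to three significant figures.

-4570 V

Only the component of displacement along E changes the potential: ΔV = −E·d·cosθ.
ΔV = −(3.49×10⁴ V/m)(0.164 m)cos37° = -4570 V.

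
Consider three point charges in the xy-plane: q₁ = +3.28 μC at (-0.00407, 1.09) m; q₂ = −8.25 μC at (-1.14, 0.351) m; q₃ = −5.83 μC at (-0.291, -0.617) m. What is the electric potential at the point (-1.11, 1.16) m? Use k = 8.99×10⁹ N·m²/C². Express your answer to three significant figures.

The total potential is the scalar sum of each charge's contribution, V = Σ kqᵢ/rᵢ.
Distances from the field point to each charge: r₁ = 1.11 m, r₂ = 0.810 m, r₃ = 1.96 m.
V = k[(3.28×10⁻⁶)/(1.11) + (-8.25×10⁻⁶)/(0.810) + (-5.83×10⁻⁶)/(1.96)] = -9.18×10⁴ V.

-9.18×10⁴ V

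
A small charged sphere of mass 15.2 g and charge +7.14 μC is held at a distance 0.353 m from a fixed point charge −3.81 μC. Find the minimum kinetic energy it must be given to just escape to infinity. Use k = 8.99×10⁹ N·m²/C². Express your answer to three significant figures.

0.693 J

To just escape, total mechanical energy must reach zero at infinity: ½mv²_min + U = 0, so ½mv²_min = −U = |kQq|/r.
|U| = |kQq|/r = (8.99×10⁹ N·m²/C²)(3.81×10⁻⁶)(7.14×10⁻⁶)/(0.353) = 0.693 J.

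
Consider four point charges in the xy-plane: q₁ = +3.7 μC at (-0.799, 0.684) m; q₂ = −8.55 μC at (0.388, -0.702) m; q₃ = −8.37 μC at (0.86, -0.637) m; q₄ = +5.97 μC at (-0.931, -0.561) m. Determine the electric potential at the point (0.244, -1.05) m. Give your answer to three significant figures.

Electric potential is a scalar, so the contributions from each charge add algebraically: V = Σ kqᵢ/rᵢ.
Distances from the field point to each charge: r₁ = 2.02 m, r₂ = 0.377 m, r₃ = 0.742 m, r₄ = 1.27 m.
V = k[(3.70×10⁻⁶)/(2.02) + (-8.55×10⁻⁶)/(0.377) + (-8.37×10⁻⁶)/(0.742) + (5.97×10⁻⁶)/(1.27)] = -2.47×10⁵ V.

-2.47×10⁵ V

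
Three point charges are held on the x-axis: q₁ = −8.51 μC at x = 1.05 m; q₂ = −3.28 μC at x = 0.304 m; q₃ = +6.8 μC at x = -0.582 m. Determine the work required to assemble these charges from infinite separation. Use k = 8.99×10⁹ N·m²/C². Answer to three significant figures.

-0.209 J

The assembly work is the sum of pairwise potential energies, U = Σ_{i<j} kqᵢqⱼ/rᵢⱼ.
Pair separations: r₁₂ = 0.746 m, r₁₃ = 1.63 m, r₂₃ = 0.886 m.
U = (0.336) + (-0.319) + (-0.226) = -0.209 J.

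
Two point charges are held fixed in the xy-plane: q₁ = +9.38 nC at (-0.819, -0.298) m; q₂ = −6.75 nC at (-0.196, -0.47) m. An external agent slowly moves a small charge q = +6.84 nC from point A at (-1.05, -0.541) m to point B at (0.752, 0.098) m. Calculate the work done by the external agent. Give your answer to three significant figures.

-1.26×10⁻⁶ J

For quasistatic motion the external work equals the change in potential energy: W_ext = qΔV = q(V_B − V_A).
At A: distances to the source charges are 0.335 m, 0.857 m; V_A = Σ kqᵢ/rᵢ = 181 V.
At B: distances to the source charges are 1.62 m, 1.11 m; V_B = Σ kqᵢ/rᵢ = -2.86 V.
ΔV = V_B − V_A = -184 V.
W_ext = qΔV = (6.84×10⁻⁹ C)(-184 V) = -1.26×10⁻⁶ J.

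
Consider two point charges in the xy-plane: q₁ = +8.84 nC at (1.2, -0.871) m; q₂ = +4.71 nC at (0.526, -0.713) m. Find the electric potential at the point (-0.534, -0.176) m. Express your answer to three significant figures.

78.2 V

The total potential is the scalar sum of each charge's contribution, V = Σ kqᵢ/rᵢ.
Distances from the field point to each charge: r₁ = 1.87 m, r₂ = 1.19 m.
V = k[(8.84×10⁻⁹)/(1.87) + (4.71×10⁻⁹)/(1.19)] = 78.2 V.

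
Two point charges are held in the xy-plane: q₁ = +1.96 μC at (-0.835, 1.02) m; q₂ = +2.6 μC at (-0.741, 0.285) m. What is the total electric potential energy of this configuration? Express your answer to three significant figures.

The work to assemble the configuration equals its total potential energy, U = Σ kqᵢqⱼ/rᵢⱼ over all pairs.
Pair separations: r₁₂ = 0.741 m.
U = (0.0618) = 0.0618 J.

0.0618 J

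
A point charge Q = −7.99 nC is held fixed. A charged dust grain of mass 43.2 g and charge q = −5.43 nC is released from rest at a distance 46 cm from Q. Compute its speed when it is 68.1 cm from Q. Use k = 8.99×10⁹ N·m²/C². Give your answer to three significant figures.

3.57×10⁻³ m/s

Only the electrostatic force acts, so mechanical energy is conserved: ½mv² = U₁ − U₂ = kQq(1/r₁ − 1/r₂).
U₁ − U₂ = (8.99×10⁹ N·m²/C²)(-7.99×10⁻⁹ C)(-5.43×10⁻⁹ C)(1/0.460 − 1/0.681) = 2.75×10⁻⁷ J.
v = √(2·2.75×10⁻⁷/0.0432) = 3.57×10⁻³ m/s.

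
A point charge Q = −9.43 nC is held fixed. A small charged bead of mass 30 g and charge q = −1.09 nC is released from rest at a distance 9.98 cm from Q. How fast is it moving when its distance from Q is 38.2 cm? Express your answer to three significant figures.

6.75×10⁻³ m/s

Only the electrostatic force acts, so mechanical energy is conserved: ½mv² = U₁ − U₂ = kQq(1/r₁ − 1/r₂).
U₁ − U₂ = (8.99×10⁹ N·m²/C²)(-9.43×10⁻⁹ C)(-1.09×10⁻⁹ C)(1/0.0998 − 1/0.382) = 6.84×10⁻⁷ J.
v = √(2·6.84×10⁻⁷/0.0300) = 6.75×10⁻³ m/s.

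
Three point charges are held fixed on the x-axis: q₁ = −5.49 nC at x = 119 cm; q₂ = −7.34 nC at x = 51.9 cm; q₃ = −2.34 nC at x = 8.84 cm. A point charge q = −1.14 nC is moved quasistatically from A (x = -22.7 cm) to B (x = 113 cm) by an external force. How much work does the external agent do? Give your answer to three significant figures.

For quasistatic motion the external work equals the change in potential energy: W_ext = qΔV = q(V_B − V_A).
At A: distances to the source charges are 1.42 m, 0.746 m, 0.315 m; V_A = Σ kqᵢ/rᵢ = -190 V.
At B: distances to the source charges are 0.0600 m, 0.611 m, 1.04 m; V_B = Σ kqᵢ/rᵢ = -951 V.
ΔV = V_B − V_A = -761 V.
W_ext = qΔV = (-1.14×10⁻⁹ C)(-761 V) = 8.67×10⁻⁷ J.

8.67×10⁻⁷ J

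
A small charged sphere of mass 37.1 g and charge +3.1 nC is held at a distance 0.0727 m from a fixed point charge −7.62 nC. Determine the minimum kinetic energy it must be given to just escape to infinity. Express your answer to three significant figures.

2.92×10⁻⁶ J

To just escape, total mechanical energy must reach zero at infinity: ½mv²_min + U = 0, so ½mv²_min = −U = |kQq|/r.
|U| = |kQq|/r = (8.99×10⁹ N·m²/C²)(7.62×10⁻⁹)(3.10×10⁻⁹)/(0.0727) = 2.92×10⁻⁶ J.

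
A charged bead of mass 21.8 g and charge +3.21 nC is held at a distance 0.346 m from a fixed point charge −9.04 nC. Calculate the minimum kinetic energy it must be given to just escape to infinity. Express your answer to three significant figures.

7.54×10⁻⁷ J

To just escape, total mechanical energy must reach zero at infinity: ½mv²_min + U = 0, so ½mv²_min = −U = |kQq|/r.
|U| = |kQq|/r = (8.99×10⁹ N·m²/C²)(9.04×10⁻⁹)(3.21×10⁻⁹)/(0.346) = 7.54×10⁻⁷ J.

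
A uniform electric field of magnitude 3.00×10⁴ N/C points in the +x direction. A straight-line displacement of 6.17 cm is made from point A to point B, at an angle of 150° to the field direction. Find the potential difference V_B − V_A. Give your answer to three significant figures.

Only the component of displacement along E changes the potential: ΔV = −E·d·cosθ.
ΔV = −(3.00×10⁴ V/m)(0.0617 m)cos150° = 1600 V.

1600 V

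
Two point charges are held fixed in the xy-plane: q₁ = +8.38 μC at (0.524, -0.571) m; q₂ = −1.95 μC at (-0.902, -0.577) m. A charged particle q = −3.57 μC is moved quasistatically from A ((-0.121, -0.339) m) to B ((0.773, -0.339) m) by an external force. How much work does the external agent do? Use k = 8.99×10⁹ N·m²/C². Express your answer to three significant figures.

For quasistatic motion the external work equals the change in potential energy: W_ext = qΔV = q(V_B − V_A).
At A: distances to the source charges are 0.685 m, 0.816 m; V_A = Σ kqᵢ/rᵢ = 8.84×10⁴ V.
At B: distances to the source charges are 0.340 m, 1.69 m; V_B = Σ kqᵢ/rᵢ = 2.11×10⁵ V.
ΔV = V_B − V_A = 1.23×10⁵ V.
W_ext = qΔV = (-3.57×10⁻⁶ C)(1.23×10⁵ V) = -0.438 J.

-0.438 J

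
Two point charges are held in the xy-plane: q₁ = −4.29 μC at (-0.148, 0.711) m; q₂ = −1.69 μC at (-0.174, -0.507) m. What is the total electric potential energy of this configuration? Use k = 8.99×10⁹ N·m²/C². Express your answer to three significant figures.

0.0535 J

The work to assemble the configuration equals its total potential energy, U = Σ kqᵢqⱼ/rᵢⱼ over all pairs.
Pair separations: r₁₂ = 1.22 m.
U = (0.0535) = 0.0535 J.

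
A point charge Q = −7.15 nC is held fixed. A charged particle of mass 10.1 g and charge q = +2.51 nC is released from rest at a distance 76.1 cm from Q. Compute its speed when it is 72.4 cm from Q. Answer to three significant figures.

Only the electrostatic force acts, so mechanical energy is conserved: ½mv² = U₁ − U₂ = kQq(1/r₁ − 1/r₂).
U₁ − U₂ = (8.99×10⁹ N·m²/C²)(-7.15×10⁻⁹ C)(2.51×10⁻⁹ C)(1/0.761 − 1/0.724) = 1.08×10⁻⁸ J.
v = √(2·1.08×10⁻⁸/0.0101) = 1.46×10⁻³ m/s.

1.46×10⁻³ m/s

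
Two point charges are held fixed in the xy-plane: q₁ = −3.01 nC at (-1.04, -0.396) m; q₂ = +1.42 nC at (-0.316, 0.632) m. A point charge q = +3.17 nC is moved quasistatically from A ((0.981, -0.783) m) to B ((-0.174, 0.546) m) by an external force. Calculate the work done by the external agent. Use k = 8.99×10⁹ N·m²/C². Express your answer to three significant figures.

1.97×10⁻⁷ J

For quasistatic motion the external work equals the change in potential energy: W_ext = qΔV = q(V_B − V_A).
At A: distances to the source charges are 2.06 m, 1.92 m; V_A = Σ kqᵢ/rᵢ = -6.50 V.
At B: distances to the source charges are 1.28 m, 0.166 m; V_B = Σ kqᵢ/rᵢ = 55.7 V.
ΔV = V_B − V_A = 62.2 V.
W_ext = qΔV = (3.17×10⁻⁹ C)(62.2 V) = 1.97×10⁻⁷ J.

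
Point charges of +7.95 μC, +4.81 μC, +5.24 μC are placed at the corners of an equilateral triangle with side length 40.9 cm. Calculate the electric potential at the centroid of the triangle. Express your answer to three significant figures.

6.85×10⁵ V

Electric potential is a scalar, so the contributions from each charge add algebraically: V = Σ kqᵢ/rᵢ.
The distance from each vertex to the centroid is a/√3 = 0.236 m.
V = k[(7.95×10⁻⁶)/(0.236) + (4.81×10⁻⁶)/(0.236) + (5.24×10⁻⁶)/(0.236)] = 6.85×10⁵ V.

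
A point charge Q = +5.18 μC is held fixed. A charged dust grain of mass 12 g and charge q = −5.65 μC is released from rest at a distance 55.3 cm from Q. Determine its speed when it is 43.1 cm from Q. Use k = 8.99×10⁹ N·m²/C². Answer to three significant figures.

Only the electrostatic force acts, so mechanical energy is conserved: ½mv² = U₁ − U₂ = kQq(1/r₁ − 1/r₂).
U₁ − U₂ = (8.99×10⁹ N·m²/C²)(5.18×10⁻⁶ C)(-5.65×10⁻⁶ C)(1/0.553 − 1/0.431) = 0.135 J.
v = √(2·0.135/0.0120) = 4.74 m/s.

4.74 m/s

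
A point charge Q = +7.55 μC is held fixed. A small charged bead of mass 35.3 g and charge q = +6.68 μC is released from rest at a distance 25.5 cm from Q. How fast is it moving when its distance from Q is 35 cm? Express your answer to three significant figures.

Only the electrostatic force acts, so mechanical energy is conserved: ½mv² = U₁ − U₂ = kQq(1/r₁ − 1/r₂).
U₁ − U₂ = (8.99×10⁹ N·m²/C²)(7.55×10⁻⁶ C)(6.68×10⁻⁶ C)(1/0.255 − 1/0.350) = 0.483 J.
v = √(2·0.483/0.0353) = 5.23 m/s.

5.23 m/s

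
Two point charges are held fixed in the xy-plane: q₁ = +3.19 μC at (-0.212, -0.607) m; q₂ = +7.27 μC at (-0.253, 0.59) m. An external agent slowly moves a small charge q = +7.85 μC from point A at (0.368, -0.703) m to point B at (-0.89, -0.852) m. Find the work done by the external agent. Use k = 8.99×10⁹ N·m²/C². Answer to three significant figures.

-0.103 J

For quasistatic motion the external work equals the change in potential energy: W_ext = qΔV = q(V_B − V_A).
At A: distances to the source charges are 0.588 m, 1.43 m; V_A = Σ kqᵢ/rᵢ = 9.43×10⁴ V.
At B: distances to the source charges are 0.721 m, 1.58 m; V_B = Σ kqᵢ/rᵢ = 8.12×10⁴ V.
ΔV = V_B − V_A = -1.31×10⁴ V.
W_ext = qΔV = (7.85×10⁻⁶ C)(-1.31×10⁴ V) = -0.103 J.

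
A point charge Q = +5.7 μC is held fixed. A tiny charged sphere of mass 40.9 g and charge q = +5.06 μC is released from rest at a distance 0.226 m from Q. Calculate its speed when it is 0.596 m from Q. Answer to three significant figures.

Only the electrostatic force acts, so mechanical energy is conserved: ½mv² = U₁ − U₂ = kQq(1/r₁ − 1/r₂).
U₁ − U₂ = (8.99×10⁹ N·m²/C²)(5.70×10⁻⁶ C)(5.06×10⁻⁶ C)(1/0.226 − 1/0.596) = 0.712 J.
v = √(2·0.712/0.0409) = 5.90 m/s.

5.90 m/s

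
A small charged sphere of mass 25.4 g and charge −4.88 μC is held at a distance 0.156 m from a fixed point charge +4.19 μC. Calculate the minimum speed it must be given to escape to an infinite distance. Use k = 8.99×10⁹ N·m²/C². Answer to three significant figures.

9.63 m/s

To just escape, total mechanical energy must reach zero at infinity: ½mv²_min + U = 0, so ½mv²_min = −U = |kQq|/r.
|U| = |kQq|/r = (8.99×10⁹ N·m²/C²)(4.19×10⁻⁶)(4.88×10⁻⁶)/(0.156) = 1.18 J.
v_min = √(2|U|/m) = √(2·1.18/0.0254) = 9.63 m/s.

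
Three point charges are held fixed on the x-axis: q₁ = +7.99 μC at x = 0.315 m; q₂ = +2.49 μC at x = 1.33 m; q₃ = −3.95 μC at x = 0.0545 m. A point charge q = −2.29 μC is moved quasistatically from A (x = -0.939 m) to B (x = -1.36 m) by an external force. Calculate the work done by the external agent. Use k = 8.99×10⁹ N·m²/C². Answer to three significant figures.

For quasistatic motion the external work equals the change in potential energy: W_ext = qΔV = q(V_B − V_A).
At A: distances to the source charges are 1.25 m, 2.27 m, 0.993 m; V_A = Σ kqᵢ/rᵢ = 3.14×10⁴ V.
At B: distances to the source charges are 1.68 m, 2.69 m, 1.41 m; V_B = Σ kqᵢ/rᵢ = 2.61×10⁴ V.
ΔV = V_B − V_A = -5300 V.
W_ext = qΔV = (-2.29×10⁻⁶ C)(-5300 V) = 0.0121 J.

0.0121 J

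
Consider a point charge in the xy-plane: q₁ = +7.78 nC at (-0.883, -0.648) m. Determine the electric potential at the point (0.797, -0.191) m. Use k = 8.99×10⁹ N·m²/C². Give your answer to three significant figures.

The total potential is the scalar sum of each charge's contribution, V = Σ kqᵢ/rᵢ.
Distances from the field point to each charge: r₁ = 1.74 m.
V = k[(7.78×10⁻⁹)/(1.74)] = 40.2 V.

40.2 V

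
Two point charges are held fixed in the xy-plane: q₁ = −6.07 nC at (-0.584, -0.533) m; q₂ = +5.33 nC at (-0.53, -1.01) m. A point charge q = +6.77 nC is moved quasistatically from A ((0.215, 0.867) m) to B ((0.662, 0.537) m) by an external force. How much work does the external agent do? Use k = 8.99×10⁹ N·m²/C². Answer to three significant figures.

9.71×10⁻⁹ J

For quasistatic motion the external work equals the change in potential energy: W_ext = qΔV = q(V_B − V_A).
At A: distances to the source charges are 1.61 m, 2.02 m; V_A = Σ kqᵢ/rᵢ = -10.1 V.
At B: distances to the source charges are 1.64 m, 1.95 m; V_B = Σ kqᵢ/rᵢ = -8.69 V.
ΔV = V_B − V_A = 1.43 V.
W_ext = qΔV = (6.77×10⁻⁹ C)(1.43 V) = 9.71×10⁻⁹ J.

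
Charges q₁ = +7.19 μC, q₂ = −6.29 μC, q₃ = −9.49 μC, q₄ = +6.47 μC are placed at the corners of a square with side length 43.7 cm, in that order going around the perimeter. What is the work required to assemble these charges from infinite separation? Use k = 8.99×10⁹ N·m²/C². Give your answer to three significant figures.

The work to assemble the configuration equals its total potential energy, U = Σ kqᵢqⱼ/rᵢⱼ over all pairs.
The four side pairs have separation 0.437 m and the two diagonal pairs 0.618 m.
Summing all 6 pair terms gives U = -1.59 J.

-1.59 J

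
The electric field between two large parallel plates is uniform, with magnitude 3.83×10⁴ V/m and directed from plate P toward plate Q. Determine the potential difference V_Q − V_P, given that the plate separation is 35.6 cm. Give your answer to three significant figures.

-1.36×10⁴ V

In a uniform field, potential decreases in the direction of E: ΔV = −E·d for a displacement d parallel to E.
Going from P to Q is a displacement of 35.6 cm along the field, so V_Q − V_P = −Ed = -1.36×10⁴ V.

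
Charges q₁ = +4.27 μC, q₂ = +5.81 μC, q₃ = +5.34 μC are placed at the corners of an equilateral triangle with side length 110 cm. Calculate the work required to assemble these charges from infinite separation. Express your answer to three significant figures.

0.643 J

The assembly work is the sum of pairwise potential energies, U = Σ_{i<j} kqᵢqⱼ/rᵢⱼ.
All three pair separations equal the side length, 1.10 m.
U = (0.203) + (0.186) + (0.254) = 0.643 J.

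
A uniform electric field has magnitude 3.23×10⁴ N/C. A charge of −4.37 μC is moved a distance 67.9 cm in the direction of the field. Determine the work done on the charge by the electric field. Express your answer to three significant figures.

-0.0958 J

The potential change for a displacement 67.9 cm in the direction of the field is ΔV = −Ed = -2.19×10⁴ V.
W_field = −qΔV = -0.0958 J.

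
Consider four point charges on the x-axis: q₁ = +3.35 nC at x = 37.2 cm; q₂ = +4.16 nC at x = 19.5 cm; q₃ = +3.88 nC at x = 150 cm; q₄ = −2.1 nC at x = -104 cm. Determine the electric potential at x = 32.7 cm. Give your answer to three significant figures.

The total potential is the scalar sum of each charge's contribution, V = Σ kqᵢ/rᵢ.
Distances from the field point to each charge: r₁ = 0.0450 m, r₂ = 0.132 m, r₃ = 1.17 m, r₄ = 1.37 m.
V = k[(3.35×10⁻⁹)/(0.0450) + (4.16×10⁻⁹)/(0.132) + (3.88×10⁻⁹)/(1.17) + (-2.10×10⁻⁹)/(1.37)] = 969 V.

969 V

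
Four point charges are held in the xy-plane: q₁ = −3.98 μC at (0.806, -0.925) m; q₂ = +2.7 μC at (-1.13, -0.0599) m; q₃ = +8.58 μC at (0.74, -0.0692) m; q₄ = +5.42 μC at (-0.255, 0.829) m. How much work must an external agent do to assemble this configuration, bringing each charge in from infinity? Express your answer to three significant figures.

0.0309 J

The assembly work is the sum of pairwise potential energies, U = Σ_{i<j} kqᵢqⱼ/rᵢⱼ.
Pair separations: r₁₂ = 2.12 m, r₁₃ = 0.858 m, r₁₄ = 2.05 m, r₂₃ = 1.87 m, r₂₄ = 1.25 m, r₃₄ = 1.34 m.
Summing all 6 pair terms gives U = 0.0309 J.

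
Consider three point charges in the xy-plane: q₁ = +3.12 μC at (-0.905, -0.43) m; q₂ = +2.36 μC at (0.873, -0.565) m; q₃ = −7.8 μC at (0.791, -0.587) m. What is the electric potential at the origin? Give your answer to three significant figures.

-2.28×10⁴ V

Electric potential is a scalar, so the contributions from each charge add algebraically: V = Σ kqᵢ/rᵢ.
Distances from the field point to each charge: r₁ = 1.00 m, r₂ = 1.04 m, r₃ = 0.985 m.
V = k[(3.12×10⁻⁶)/(1.00) + (2.36×10⁻⁶)/(1.04) + (-7.80×10⁻⁶)/(0.985)] = -2.28×10⁴ V.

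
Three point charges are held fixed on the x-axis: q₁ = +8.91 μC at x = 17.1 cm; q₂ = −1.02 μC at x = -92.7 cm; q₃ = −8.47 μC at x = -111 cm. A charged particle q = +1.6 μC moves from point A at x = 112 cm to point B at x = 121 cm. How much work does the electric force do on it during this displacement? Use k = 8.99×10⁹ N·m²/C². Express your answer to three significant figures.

The work done by the electric force is W_field = −ΔU = −q(V_B − V_A) = q(V_A − V_B).
At A: distances to the source charges are 0.949 m, 2.05 m, 2.23 m; V_A = Σ kqᵢ/rᵢ = 4.58×10⁴ V.
At B: distances to the source charges are 1.04 m, 2.14 m, 2.32 m; V_B = Σ kqᵢ/rᵢ = 4.00×10⁴ V.
ΔV = V_B − V_A = -5800 V.
W_field = −qΔV = −(1.60×10⁻⁶ C)(-5800 V) = 9.28×10⁻³ J.

9.28×10⁻³ J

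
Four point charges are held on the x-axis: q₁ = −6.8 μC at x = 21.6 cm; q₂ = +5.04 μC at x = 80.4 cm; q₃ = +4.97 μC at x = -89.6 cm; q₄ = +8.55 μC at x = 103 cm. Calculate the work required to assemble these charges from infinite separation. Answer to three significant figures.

The assembly work is the sum of pairwise potential energies, U = Σ_{i<j} kqᵢqⱼ/rᵢⱼ.
Pair separations: r₁₂ = 0.588 m, r₁₃ = 1.11 m, r₁₄ = 0.814 m, r₂₃ = 1.70 m, r₂₄ = 0.226 m, r₃₄ = 1.93 m.
Summing all 6 pair terms gives U = 0.606 J.

0.606 J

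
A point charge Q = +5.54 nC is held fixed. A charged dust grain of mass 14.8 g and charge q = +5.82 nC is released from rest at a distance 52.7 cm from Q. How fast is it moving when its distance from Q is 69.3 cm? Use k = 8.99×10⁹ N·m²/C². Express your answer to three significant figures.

4.22×10⁻³ m/s

Only the electrostatic force acts, so mechanical energy is conserved: ½mv² = U₁ − U₂ = kQq(1/r₁ − 1/r₂).
U₁ − U₂ = (8.99×10⁹ N·m²/C²)(5.54×10⁻⁹ C)(5.82×10⁻⁹ C)(1/0.527 − 1/0.693) = 1.32×10⁻⁷ J.
v = √(2·1.32×10⁻⁷/0.0148) = 4.22×10⁻³ m/s.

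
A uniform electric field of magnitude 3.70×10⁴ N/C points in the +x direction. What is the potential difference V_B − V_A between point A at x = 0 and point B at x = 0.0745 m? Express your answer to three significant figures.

In a uniform field, potential decreases in the direction of E: V_B − V_A = −E·Δx.
V_B − V_A = −(3.70×10⁴ V/m)(0.0745 m) = -2760 V.

-2760 V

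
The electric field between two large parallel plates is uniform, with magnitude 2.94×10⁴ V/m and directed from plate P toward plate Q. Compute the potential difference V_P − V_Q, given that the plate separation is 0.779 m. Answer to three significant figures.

2.29×10⁴ V

In a uniform field, potential decreases in the direction of E: ΔV = −E·d for a displacement d parallel to E.
Going from Q to P is a displacement of 0.779 m opposite to the field, so V_P − V_Q = +Ed = 2.29×10⁴ V.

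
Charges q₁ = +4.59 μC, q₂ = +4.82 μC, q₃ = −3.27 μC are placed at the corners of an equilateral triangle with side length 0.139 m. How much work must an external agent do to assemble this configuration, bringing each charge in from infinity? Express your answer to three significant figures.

The work to assemble the configuration equals its total potential energy, U = Σ kqᵢqⱼ/rᵢⱼ over all pairs.
All three pair separations equal the side length, 0.139 m.
U = (1.43) + (-0.971) + (-1.02) = -0.559 J.

-0.559 J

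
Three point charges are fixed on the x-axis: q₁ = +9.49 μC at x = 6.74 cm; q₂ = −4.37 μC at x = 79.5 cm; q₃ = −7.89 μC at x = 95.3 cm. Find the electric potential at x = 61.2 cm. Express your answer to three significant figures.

-2.66×10⁵ V

The total potential is the scalar sum of each charge's contribution, V = Σ kqᵢ/rᵢ.
Distances from the field point to each charge: r₁ = 0.545 m, r₂ = 0.183 m, r₃ = 0.341 m.
V = k[(9.49×10⁻⁶)/(0.545) + (-4.37×10⁻⁶)/(0.183) + (-7.89×10⁻⁶)/(0.341)] = -2.66×10⁵ V.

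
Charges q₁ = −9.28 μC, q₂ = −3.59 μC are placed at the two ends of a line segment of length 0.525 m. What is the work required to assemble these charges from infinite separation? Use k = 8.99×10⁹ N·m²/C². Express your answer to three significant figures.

0.570 J

The work to assemble the configuration equals its total potential energy, U = Σ kqᵢqⱼ/rᵢⱼ over all pairs.
The separation is r = 0.525 m.
U = (0.570) = 0.570 J.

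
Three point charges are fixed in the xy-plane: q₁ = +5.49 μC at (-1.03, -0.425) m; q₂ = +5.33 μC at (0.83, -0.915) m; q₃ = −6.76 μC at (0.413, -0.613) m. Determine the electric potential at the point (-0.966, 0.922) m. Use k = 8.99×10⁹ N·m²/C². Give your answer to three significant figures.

2.58×10⁴ V

Electric potential is a scalar, so the contributions from each charge add algebraically: V = Σ kqᵢ/rᵢ.
Distances from the field point to each charge: r₁ = 1.35 m, r₂ = 2.57 m, r₃ = 2.06 m.
V = k[(5.49×10⁻⁶)/(1.35) + (5.33×10⁻⁶)/(2.57) + (-6.76×10⁻⁶)/(2.06)] = 2.58×10⁴ V.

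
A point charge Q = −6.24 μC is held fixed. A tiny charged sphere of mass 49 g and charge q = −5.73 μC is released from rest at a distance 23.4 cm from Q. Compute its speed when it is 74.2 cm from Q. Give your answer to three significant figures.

6.20 m/s

Only the electrostatic force acts, so mechanical energy is conserved: ½mv² = U₁ − U₂ = kQq(1/r₁ − 1/r₂).
U₁ − U₂ = (8.99×10⁹ N·m²/C²)(-6.24×10⁻⁶ C)(-5.73×10⁻⁶ C)(1/0.234 − 1/0.742) = 0.940 J.
v = √(2·0.940/0.0490) = 6.20 m/s.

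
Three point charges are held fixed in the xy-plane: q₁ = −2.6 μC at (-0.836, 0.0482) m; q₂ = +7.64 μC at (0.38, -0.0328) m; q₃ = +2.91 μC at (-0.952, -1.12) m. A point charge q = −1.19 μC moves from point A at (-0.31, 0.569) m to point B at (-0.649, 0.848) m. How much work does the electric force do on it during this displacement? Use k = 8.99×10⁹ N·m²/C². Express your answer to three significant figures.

-0.0268 J

The work done by the electric force is W_field = −ΔU = −q(V_B − V_A) = q(V_A − V_B).
At A: distances to the source charges are 0.740 m, 0.916 m, 1.81 m; V_A = Σ kqᵢ/rᵢ = 5.79×10⁴ V.
At B: distances to the source charges are 0.821 m, 1.35 m, 1.99 m; V_B = Σ kqᵢ/rᵢ = 3.54×10⁴ V.
ΔV = V_B − V_A = -2.25×10⁴ V.
W_field = −qΔV = −(-1.19×10⁻⁶ C)(-2.25×10⁴ V) = -0.0268 J.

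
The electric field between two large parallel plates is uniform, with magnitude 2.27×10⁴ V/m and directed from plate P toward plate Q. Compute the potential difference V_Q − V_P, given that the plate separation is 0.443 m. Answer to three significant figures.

-1.01×10⁴ V

In a uniform field, potential decreases in the direction of E: ΔV = −E·d for a displacement d parallel to E.
Going from P to Q is a displacement of 0.443 m along the field, so V_Q − V_P = −Ed = -1.01×10⁴ V.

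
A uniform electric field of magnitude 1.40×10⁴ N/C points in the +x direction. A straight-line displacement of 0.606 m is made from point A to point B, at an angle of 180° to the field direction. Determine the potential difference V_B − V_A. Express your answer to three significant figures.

8480 V

Only the component of displacement along E changes the potential: ΔV = −E·d·cosθ.
ΔV = −(1.40×10⁴ V/m)(0.606 m)cos180° = 8480 V.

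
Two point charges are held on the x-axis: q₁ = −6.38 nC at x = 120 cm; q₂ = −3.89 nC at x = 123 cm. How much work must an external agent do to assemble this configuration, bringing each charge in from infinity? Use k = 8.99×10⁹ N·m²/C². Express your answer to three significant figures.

7.44×10⁻⁶ J

The work to assemble the configuration equals its total potential energy, U = Σ kqᵢqⱼ/rᵢⱼ over all pairs.
Pair separations: r₁₂ = 0.0300 m.
U = (7.44×10⁻⁶) = 7.44×10⁻⁶ J.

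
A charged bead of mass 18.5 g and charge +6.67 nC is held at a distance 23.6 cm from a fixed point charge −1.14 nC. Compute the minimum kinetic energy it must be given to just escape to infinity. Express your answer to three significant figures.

2.90×10⁻⁷ J

To just escape, total mechanical energy must reach zero at infinity: ½mv²_min + U = 0, so ½mv²_min = −U = |kQq|/r.
|U| = |kQq|/r = (8.99×10⁹ N·m²/C²)(1.14×10⁻⁹)(6.67×10⁻⁹)/(0.236) = 2.90×10⁻⁷ J.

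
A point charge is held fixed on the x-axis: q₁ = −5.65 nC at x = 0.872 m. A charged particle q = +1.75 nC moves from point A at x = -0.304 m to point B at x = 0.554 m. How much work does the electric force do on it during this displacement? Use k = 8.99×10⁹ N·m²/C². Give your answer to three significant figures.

The work done by the electric force is W_field = −ΔU = −q(V_B − V_A) = q(V_A − V_B).
At A: distance to the source charge is 1.18 m; V_A = kq₁/r = -43.2 V.
At B: distance to the source charge is 0.318 m; V_B = kq₁/r = -160 V.
ΔV = V_B − V_A = -117 V.
W_field = −qΔV = −(1.75×10⁻⁹ C)(-117 V) = 2.04×10⁻⁷ J.

2.04×10⁻⁷ J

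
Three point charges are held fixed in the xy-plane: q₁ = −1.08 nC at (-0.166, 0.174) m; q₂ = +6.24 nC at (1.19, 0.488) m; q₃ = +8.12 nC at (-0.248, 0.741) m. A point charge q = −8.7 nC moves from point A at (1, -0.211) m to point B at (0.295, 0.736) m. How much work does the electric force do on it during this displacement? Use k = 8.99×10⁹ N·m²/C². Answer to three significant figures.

5.69×10⁻⁷ J

The work done by the electric force is W_field = −ΔU = −q(V_B − V_A) = q(V_A − V_B).
At A: distances to the source charges are 1.23 m, 0.724 m, 1.57 m; V_A = Σ kqᵢ/rᵢ = 116 V.
At B: distances to the source charges are 0.727 m, 0.929 m, 0.543 m; V_B = Σ kqᵢ/rᵢ = 181 V.
ΔV = V_B − V_A = 65.4 V.
W_field = −qΔV = −(-8.70×10⁻⁹ C)(65.4 V) = 5.69×10⁻⁷ J.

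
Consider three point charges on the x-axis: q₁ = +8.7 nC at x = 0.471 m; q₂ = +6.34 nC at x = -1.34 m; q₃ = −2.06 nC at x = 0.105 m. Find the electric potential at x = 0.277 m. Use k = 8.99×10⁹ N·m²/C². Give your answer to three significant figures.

Electric potential is a scalar, so the contributions from each charge add algebraically: V = Σ kqᵢ/rᵢ.
Distances from the field point to each charge: r₁ = 0.194 m, r₂ = 1.62 m, r₃ = 0.172 m.
V = k[(8.70×10⁻⁹)/(0.194) + (6.34×10⁻⁹)/(1.62) + (-2.06×10⁻⁹)/(0.172)] = 331 V.

331 V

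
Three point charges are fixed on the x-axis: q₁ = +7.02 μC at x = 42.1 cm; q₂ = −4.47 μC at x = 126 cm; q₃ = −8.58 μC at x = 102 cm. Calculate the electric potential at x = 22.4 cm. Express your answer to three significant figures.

1.85×10⁵ V

The total potential is the scalar sum of each charge's contribution, V = Σ kqᵢ/rᵢ.
Distances from the field point to each charge: r₁ = 0.197 m, r₂ = 1.04 m, r₃ = 0.796 m.
V = k[(7.02×10⁻⁶)/(0.197) + (-4.47×10⁻⁶)/(1.04) + (-8.58×10⁻⁶)/(0.796)] = 1.85×10⁵ V.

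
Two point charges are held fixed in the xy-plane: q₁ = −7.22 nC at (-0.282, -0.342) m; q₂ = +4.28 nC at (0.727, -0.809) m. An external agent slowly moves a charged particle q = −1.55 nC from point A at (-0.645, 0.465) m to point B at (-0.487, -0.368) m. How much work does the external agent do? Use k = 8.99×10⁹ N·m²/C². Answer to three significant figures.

3.59×10⁻⁷ J

For quasistatic motion the external work equals the change in potential energy: W_ext = qΔV = q(V_B − V_A).
At A: distances to the source charges are 0.885 m, 1.87 m; V_A = Σ kqᵢ/rᵢ = -52.8 V.
At B: distances to the source charges are 0.207 m, 1.29 m; V_B = Σ kqᵢ/rᵢ = -284 V.
ΔV = V_B − V_A = -232 V.
W_ext = qΔV = (-1.55×10⁻⁹ C)(-232 V) = 3.59×10⁻⁷ J.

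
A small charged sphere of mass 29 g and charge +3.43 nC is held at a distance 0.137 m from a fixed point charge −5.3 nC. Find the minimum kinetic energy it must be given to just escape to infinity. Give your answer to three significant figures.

1.19×10⁻⁶ J

To just escape, total mechanical energy must reach zero at infinity: ½mv²_min + U = 0, so ½mv²_min = −U = |kQq|/r.
|U| = |kQq|/r = (8.99×10⁹ N·m²/C²)(5.30×10⁻⁹)(3.43×10⁻⁹)/(0.137) = 1.19×10⁻⁶ J.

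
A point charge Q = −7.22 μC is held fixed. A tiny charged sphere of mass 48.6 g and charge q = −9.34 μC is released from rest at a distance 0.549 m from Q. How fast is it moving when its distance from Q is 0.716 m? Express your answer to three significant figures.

3.26 m/s

Only the electrostatic force acts, so mechanical energy is conserved: ½mv² = U₁ − U₂ = kQq(1/r₁ − 1/r₂).
U₁ − U₂ = (8.99×10⁹ N·m²/C²)(-7.22×10⁻⁶ C)(-9.34×10⁻⁶ C)(1/0.549 − 1/0.716) = 0.258 J.
v = √(2·0.258/0.0486) = 3.26 m/s.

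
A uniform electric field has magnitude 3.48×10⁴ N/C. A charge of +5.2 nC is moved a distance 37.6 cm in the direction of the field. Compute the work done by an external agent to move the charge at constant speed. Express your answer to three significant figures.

The potential change for a displacement 37.6 cm in the direction of the field is ΔV = −Ed = -1.31×10⁴ V.
W_ext = qΔV = -6.80×10⁻⁵ J.

-6.80×10⁻⁵ J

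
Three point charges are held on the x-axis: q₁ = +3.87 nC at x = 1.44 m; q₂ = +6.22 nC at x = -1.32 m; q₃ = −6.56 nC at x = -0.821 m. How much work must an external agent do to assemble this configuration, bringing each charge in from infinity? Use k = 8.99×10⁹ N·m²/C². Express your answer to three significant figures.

The work to assemble the configuration equals its total potential energy, U = Σ kqᵢqⱼ/rᵢⱼ over all pairs.
Pair separations: r₁₂ = 2.76 m, r₁₃ = 2.26 m, r₂₃ = 0.499 m.
U = (7.84×10⁻⁸) + (-1.01×10⁻⁷) + (-7.35×10⁻⁷) = -7.58×10⁻⁷ J.

-7.58×10⁻⁷ J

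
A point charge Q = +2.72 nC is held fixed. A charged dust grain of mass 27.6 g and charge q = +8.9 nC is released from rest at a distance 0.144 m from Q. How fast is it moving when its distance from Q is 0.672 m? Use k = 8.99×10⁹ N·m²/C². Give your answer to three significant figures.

Only the electrostatic force acts, so mechanical energy is conserved: ½mv² = U₁ − U₂ = kQq(1/r₁ − 1/r₂).
U₁ − U₂ = (8.99×10⁹ N·m²/C²)(2.72×10⁻⁹ C)(8.90×10⁻⁹ C)(1/0.144 − 1/0.672) = 1.19×10⁻⁶ J.
v = √(2·1.19×10⁻⁶/0.0276) = 9.28×10⁻³ m/s.

9.28×10⁻³ m/s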